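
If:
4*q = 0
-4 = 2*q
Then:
No Solution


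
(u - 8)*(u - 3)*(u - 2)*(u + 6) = u^4 - 7*u^3 - 32*u^2 + 228*u - 288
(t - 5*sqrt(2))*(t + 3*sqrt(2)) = t^2 - 2*sqrt(2)*t - 30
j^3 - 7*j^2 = j^2*(j - 7)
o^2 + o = o*(o + 1)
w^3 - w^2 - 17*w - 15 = (w - 5)*(w + 1)*(w + 3)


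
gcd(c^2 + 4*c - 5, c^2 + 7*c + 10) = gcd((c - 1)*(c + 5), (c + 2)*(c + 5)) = c + 5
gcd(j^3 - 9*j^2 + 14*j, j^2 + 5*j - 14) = j - 2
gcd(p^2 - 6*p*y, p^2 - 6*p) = p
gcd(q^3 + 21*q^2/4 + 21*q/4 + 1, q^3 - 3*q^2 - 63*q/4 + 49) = q + 4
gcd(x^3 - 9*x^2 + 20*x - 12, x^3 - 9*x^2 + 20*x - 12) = x^3 - 9*x^2 + 20*x - 12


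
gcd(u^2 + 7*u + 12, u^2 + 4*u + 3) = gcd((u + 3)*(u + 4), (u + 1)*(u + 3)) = u + 3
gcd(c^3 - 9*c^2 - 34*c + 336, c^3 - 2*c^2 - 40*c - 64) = c - 8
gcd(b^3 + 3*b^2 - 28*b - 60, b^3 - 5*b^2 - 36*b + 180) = b^2 + b - 30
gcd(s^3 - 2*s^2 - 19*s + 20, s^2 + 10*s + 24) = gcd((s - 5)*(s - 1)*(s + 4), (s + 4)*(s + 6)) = s + 4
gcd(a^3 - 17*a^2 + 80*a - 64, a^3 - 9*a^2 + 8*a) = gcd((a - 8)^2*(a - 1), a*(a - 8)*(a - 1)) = a^2 - 9*a + 8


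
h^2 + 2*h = h*(h + 2)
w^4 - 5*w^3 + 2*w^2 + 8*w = w*(w - 4)*(w - 2)*(w + 1)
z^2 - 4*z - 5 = (z - 5)*(z + 1)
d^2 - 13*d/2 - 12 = (d - 8)*(d + 3/2)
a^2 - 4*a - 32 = (a - 8)*(a + 4)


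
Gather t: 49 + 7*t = 7*t + 49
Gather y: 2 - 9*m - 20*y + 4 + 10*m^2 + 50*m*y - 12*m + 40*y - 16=10*m^2 - 21*m + y*(50*m + 20) - 10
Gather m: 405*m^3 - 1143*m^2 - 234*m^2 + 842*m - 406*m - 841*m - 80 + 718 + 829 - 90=405*m^3 - 1377*m^2 - 405*m + 1377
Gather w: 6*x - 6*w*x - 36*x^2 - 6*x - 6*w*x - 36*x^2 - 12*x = -12*w*x - 72*x^2 - 12*x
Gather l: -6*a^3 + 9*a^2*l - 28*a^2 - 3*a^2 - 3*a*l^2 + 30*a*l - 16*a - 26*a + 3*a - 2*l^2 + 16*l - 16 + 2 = -6*a^3 - 31*a^2 - 39*a + l^2*(-3*a - 2) + l*(9*a^2 + 30*a + 16) - 14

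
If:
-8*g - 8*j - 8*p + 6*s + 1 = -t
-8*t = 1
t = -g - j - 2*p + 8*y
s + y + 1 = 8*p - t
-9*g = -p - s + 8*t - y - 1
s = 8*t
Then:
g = 391/4032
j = -2861/4032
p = -113/4032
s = -1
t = -1/8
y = -25/252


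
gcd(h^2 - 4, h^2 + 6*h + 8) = h + 2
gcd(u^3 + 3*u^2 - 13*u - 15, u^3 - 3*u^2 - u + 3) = u^2 - 2*u - 3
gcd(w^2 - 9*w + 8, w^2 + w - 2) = w - 1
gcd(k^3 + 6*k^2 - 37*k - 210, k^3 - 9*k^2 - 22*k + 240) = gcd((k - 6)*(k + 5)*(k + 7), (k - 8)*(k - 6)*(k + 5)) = k^2 - k - 30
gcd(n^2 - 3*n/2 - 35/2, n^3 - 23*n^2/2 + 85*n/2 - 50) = n - 5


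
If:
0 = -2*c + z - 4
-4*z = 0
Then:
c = -2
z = 0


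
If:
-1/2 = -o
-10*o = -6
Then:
No Solution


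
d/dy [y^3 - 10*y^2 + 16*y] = 3*y^2 - 20*y + 16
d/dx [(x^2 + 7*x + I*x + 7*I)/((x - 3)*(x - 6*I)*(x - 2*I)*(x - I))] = (-2*x^5 + x^4*(-18 + 6*I) + x^3*(24 + 104*I) + x^2*(38 - 94*I) + x*(378 + 208*I) + 120 - 672*I)/(x^8 + x^7*(-6 - 18*I) + x^6*(-112 + 108*I) + x^5*(726 + 222*I) + x^4*(-473 - 2304*I) + x^3*(-3696 + 2976*I) + x^2*(5400 + 2880*I) + x*(864 - 4320*I) - 1296)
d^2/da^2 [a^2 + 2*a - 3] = 2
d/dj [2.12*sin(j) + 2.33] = 2.12*cos(j)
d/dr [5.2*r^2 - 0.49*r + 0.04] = 10.4*r - 0.49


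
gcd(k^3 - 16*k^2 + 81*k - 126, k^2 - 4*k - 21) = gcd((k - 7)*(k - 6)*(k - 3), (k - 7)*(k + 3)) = k - 7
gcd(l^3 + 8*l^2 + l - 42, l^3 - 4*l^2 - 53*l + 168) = l + 7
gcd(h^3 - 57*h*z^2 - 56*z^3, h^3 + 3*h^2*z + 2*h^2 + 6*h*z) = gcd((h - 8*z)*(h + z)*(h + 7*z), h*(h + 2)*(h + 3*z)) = 1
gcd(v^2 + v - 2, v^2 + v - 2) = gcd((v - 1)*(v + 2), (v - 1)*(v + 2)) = v^2 + v - 2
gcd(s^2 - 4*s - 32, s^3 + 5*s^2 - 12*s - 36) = 1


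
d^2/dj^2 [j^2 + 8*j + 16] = 2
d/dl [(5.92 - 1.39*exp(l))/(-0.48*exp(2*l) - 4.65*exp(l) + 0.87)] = (-0.6672*exp(2*l) + 5.6832*exp(l) + 26.3187)*exp(l)/(0.2304*exp(4*l) + 4.464*exp(3*l) + 20.7873*exp(2*l) - 8.091*exp(l) + 0.7569)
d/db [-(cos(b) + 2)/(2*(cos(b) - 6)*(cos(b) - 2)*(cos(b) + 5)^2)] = (-3*cos(b)^3 + 3*cos(b)^2 + 16*cos(b) + 92)*sin(b)/(2*(cos(b) - 6)^2*(cos(b) - 2)^2*(cos(b) + 5)^3)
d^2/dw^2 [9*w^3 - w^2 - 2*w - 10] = 54*w - 2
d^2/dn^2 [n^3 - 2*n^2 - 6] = 6*n - 4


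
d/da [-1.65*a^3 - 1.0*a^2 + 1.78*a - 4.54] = -4.95*a^2 - 2.0*a + 1.78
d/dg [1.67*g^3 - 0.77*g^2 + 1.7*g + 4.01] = 5.01*g^2 - 1.54*g + 1.7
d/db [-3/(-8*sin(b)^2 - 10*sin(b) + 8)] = -3*(8*sin(b) + 5)*cos(b)/(2*(5*sin(b) - 4*cos(b)^2)^2)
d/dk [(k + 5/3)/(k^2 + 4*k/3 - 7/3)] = (-9*k^2 - 30*k - 41)/(9*k^4 + 24*k^3 - 26*k^2 - 56*k + 49)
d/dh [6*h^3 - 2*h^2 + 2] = 2*h*(9*h - 2)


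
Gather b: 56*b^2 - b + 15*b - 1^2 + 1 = 56*b^2 + 14*b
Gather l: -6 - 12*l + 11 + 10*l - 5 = -2*l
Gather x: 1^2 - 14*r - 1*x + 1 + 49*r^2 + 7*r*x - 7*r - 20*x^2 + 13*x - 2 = 49*r^2 - 21*r - 20*x^2 + x*(7*r + 12)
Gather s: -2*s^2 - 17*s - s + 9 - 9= -2*s^2 - 18*s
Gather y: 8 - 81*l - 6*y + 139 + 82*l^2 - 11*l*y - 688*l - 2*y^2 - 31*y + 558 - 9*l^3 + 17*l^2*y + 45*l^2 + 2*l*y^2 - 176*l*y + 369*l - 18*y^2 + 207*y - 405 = -9*l^3 + 127*l^2 - 400*l + y^2*(2*l - 20) + y*(17*l^2 - 187*l + 170) + 300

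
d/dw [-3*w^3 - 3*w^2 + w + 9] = -9*w^2 - 6*w + 1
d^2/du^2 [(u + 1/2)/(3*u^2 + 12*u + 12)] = (2*u - 5)/(3*(u^4 + 8*u^3 + 24*u^2 + 32*u + 16))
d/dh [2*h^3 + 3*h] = 6*h^2 + 3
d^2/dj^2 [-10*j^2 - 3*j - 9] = -20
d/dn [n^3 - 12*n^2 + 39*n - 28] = 3*n^2 - 24*n + 39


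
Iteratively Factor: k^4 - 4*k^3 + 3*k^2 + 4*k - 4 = (k - 2)*(k^3 - 2*k^2 - k + 2) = (k - 2)*(k + 1)*(k^2 - 3*k + 2) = (k - 2)*(k - 1)*(k + 1)*(k - 2)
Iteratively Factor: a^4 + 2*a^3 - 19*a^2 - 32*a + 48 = (a + 4)*(a^3 - 2*a^2 - 11*a + 12) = (a - 1)*(a + 4)*(a^2 - a - 12) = (a - 1)*(a + 3)*(a + 4)*(a - 4)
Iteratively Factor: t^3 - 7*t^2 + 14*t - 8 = (t - 2)*(t^2 - 5*t + 4) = (t - 4)*(t - 2)*(t - 1)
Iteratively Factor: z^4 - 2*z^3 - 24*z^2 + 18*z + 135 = (z + 3)*(z^3 - 5*z^2 - 9*z + 45) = (z + 3)^2*(z^2 - 8*z + 15) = (z - 5)*(z + 3)^2*(z - 3)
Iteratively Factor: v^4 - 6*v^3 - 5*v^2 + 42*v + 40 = (v + 1)*(v^3 - 7*v^2 + 2*v + 40) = (v - 4)*(v + 1)*(v^2 - 3*v - 10) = (v - 5)*(v - 4)*(v + 1)*(v + 2)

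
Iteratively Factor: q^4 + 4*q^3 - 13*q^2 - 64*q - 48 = (q + 3)*(q^3 + q^2 - 16*q - 16) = (q + 1)*(q + 3)*(q^2 - 16) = (q - 4)*(q + 1)*(q + 3)*(q + 4)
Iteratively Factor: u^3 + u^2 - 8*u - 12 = (u + 2)*(u^2 - u - 6) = (u + 2)^2*(u - 3)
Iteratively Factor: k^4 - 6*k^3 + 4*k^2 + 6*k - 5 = (k - 1)*(k^3 - 5*k^2 - k + 5) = (k - 1)*(k + 1)*(k^2 - 6*k + 5) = (k - 5)*(k - 1)*(k + 1)*(k - 1)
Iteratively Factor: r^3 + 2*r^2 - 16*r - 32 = (r + 2)*(r^2 - 16) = (r + 2)*(r + 4)*(r - 4)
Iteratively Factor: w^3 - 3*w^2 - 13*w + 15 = (w + 3)*(w^2 - 6*w + 5) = (w - 1)*(w + 3)*(w - 5)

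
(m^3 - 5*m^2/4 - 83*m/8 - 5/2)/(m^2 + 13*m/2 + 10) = (m^2 - 15*m/4 - 1)/(m + 4)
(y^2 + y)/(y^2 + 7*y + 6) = y/(y + 6)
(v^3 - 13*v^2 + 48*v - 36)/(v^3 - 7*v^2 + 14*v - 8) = (v^2 - 12*v + 36)/(v^2 - 6*v + 8)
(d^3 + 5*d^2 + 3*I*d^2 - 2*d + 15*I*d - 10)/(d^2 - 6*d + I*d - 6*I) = (d^2 + d*(5 + 2*I) + 10*I)/(d - 6)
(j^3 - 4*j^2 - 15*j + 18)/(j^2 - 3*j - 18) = j - 1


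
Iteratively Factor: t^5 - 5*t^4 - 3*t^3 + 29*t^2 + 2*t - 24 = (t + 2)*(t^4 - 7*t^3 + 11*t^2 + 7*t - 12) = (t - 3)*(t + 2)*(t^3 - 4*t^2 - t + 4) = (t - 4)*(t - 3)*(t + 2)*(t^2 - 1) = (t - 4)*(t - 3)*(t + 1)*(t + 2)*(t - 1)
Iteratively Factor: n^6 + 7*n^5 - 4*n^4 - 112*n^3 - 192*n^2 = (n)*(n^5 + 7*n^4 - 4*n^3 - 112*n^2 - 192*n) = n^2*(n^4 + 7*n^3 - 4*n^2 - 112*n - 192) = n^2*(n + 3)*(n^3 + 4*n^2 - 16*n - 64) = n^2*(n + 3)*(n + 4)*(n^2 - 16) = n^2*(n + 3)*(n + 4)^2*(n - 4)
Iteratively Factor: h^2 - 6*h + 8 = (h - 4)*(h - 2)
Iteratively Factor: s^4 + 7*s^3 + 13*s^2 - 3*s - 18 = (s + 3)*(s^3 + 4*s^2 + s - 6) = (s - 1)*(s + 3)*(s^2 + 5*s + 6) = (s - 1)*(s + 3)^2*(s + 2)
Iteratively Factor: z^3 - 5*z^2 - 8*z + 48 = (z - 4)*(z^2 - z - 12) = (z - 4)*(z + 3)*(z - 4)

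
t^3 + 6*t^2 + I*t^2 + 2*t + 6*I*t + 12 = (t + 6)*(t - I)*(t + 2*I)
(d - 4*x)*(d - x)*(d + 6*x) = d^3 + d^2*x - 26*d*x^2 + 24*x^3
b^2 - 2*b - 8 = (b - 4)*(b + 2)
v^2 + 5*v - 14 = (v - 2)*(v + 7)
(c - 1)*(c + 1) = c^2 - 1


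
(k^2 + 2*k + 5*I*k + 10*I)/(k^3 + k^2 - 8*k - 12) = (k + 5*I)/(k^2 - k - 6)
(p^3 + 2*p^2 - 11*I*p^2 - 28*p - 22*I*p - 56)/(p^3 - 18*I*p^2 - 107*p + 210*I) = (p^2 + p*(2 - 4*I) - 8*I)/(p^2 - 11*I*p - 30)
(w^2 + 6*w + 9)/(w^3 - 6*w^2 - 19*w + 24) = (w + 3)/(w^2 - 9*w + 8)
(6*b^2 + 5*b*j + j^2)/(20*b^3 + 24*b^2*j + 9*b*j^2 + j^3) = (3*b + j)/(10*b^2 + 7*b*j + j^2)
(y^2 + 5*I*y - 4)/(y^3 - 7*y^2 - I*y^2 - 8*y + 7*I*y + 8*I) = (y^2 + 5*I*y - 4)/(y^3 - y^2*(7 + I) + y*(-8 + 7*I) + 8*I)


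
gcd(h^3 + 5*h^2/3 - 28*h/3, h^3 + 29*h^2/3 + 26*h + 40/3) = h + 4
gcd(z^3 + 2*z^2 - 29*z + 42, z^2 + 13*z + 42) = z + 7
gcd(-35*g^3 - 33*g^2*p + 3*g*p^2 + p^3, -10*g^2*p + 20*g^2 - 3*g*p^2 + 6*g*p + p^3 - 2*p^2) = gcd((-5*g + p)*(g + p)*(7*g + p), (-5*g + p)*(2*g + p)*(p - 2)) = -5*g + p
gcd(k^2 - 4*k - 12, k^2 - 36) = k - 6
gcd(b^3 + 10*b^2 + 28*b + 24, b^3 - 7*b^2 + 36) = b + 2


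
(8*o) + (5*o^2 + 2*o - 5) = 5*o^2 + 10*o - 5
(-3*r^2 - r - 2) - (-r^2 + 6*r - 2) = -2*r^2 - 7*r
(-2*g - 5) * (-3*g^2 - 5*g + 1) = 6*g^3 + 25*g^2 + 23*g - 5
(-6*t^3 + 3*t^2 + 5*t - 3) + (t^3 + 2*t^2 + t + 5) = -5*t^3 + 5*t^2 + 6*t + 2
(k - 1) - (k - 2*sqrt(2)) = -1 + 2*sqrt(2)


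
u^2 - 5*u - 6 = (u - 6)*(u + 1)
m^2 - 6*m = m*(m - 6)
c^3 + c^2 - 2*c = c*(c - 1)*(c + 2)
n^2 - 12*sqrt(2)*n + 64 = (n - 8*sqrt(2))*(n - 4*sqrt(2))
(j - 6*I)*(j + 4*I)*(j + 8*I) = j^3 + 6*I*j^2 + 40*j + 192*I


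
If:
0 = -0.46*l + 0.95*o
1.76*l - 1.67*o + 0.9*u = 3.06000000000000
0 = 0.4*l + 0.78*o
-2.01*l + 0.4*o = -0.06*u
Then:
No Solution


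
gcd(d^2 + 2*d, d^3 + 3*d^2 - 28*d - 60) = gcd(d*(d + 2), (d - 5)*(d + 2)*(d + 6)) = d + 2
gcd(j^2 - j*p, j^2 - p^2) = -j + p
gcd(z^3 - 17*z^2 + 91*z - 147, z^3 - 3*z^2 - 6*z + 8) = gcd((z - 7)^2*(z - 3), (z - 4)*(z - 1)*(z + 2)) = 1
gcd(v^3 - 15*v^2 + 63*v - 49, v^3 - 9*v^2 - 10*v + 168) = v - 7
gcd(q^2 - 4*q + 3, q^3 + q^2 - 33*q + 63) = q - 3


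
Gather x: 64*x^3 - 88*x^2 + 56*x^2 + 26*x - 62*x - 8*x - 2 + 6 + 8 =64*x^3 - 32*x^2 - 44*x + 12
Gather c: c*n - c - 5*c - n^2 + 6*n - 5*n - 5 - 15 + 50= c*(n - 6) - n^2 + n + 30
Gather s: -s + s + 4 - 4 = 0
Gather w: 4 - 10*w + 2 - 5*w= 6 - 15*w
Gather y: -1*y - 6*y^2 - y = -6*y^2 - 2*y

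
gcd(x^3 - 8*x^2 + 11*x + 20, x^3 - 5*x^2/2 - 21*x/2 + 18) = x - 4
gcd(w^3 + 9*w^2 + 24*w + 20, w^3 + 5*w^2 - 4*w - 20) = w^2 + 7*w + 10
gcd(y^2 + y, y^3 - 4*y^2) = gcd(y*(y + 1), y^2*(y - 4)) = y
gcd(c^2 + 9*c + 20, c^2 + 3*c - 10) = c + 5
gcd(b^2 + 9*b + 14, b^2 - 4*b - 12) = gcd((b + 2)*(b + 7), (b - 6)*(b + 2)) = b + 2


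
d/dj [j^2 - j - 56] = 2*j - 1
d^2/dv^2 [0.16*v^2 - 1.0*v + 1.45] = 0.320000000000000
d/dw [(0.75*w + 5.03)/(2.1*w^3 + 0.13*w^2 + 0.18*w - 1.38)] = (1.575*w^3 + 0.0975*w^2 + 0.135*w - (0.75*w + 5.03)*(6.3*w^2 + 0.26*w + 0.18) - 1.035)/(2.1*w^3 + 0.13*w^2 + 0.18*w - 1.38)^2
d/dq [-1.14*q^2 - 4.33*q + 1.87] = -2.28*q - 4.33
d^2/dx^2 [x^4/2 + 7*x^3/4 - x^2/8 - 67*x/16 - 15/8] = 6*x^2 + 21*x/2 - 1/4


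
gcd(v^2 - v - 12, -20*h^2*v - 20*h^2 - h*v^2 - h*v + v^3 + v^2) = 1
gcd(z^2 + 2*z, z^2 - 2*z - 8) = z + 2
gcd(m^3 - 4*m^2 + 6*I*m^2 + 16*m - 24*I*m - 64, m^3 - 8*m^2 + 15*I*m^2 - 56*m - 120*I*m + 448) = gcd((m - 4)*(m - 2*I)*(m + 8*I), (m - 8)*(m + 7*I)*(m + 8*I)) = m + 8*I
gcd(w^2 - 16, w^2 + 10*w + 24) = w + 4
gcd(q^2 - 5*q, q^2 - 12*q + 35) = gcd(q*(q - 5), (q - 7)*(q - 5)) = q - 5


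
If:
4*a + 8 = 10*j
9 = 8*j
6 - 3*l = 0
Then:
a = 13/16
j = 9/8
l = 2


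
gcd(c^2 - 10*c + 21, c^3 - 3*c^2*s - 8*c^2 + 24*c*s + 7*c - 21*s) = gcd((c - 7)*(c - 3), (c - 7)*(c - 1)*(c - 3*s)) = c - 7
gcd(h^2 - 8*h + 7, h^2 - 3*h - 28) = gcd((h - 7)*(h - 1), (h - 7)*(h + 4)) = h - 7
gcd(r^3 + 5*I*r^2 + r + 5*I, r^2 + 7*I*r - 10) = r + 5*I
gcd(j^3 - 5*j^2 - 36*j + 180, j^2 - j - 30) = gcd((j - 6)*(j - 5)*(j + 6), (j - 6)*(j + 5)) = j - 6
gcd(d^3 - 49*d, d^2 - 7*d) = d^2 - 7*d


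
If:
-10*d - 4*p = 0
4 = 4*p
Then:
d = -2/5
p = 1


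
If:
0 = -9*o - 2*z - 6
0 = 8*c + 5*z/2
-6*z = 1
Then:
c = 5/96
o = -17/27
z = -1/6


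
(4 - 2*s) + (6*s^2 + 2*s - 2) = 6*s^2 + 2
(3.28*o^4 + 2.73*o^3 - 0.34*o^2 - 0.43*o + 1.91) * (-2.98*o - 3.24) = -9.7744*o^5 - 18.7626*o^4 - 7.832*o^3 + 2.383*o^2 - 4.2986*o - 6.1884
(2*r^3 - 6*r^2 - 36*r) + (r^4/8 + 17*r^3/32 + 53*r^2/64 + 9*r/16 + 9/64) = r^4/8 + 81*r^3/32 - 331*r^2/64 - 567*r/16 + 9/64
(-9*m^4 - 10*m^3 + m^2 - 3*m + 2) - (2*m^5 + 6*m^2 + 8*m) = -2*m^5 - 9*m^4 - 10*m^3 - 5*m^2 - 11*m + 2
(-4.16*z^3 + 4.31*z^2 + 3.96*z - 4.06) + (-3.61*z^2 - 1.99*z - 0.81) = -4.16*z^3 + 0.7*z^2 + 1.97*z - 4.87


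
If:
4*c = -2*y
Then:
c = -y/2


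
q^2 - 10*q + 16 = (q - 8)*(q - 2)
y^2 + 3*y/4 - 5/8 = (y - 1/2)*(y + 5/4)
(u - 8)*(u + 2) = u^2 - 6*u - 16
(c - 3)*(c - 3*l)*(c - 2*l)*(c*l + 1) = c^4*l - 5*c^3*l^2 - 3*c^3*l + c^3 + 6*c^2*l^3 + 15*c^2*l^2 - 5*c^2*l - 3*c^2 - 18*c*l^3 + 6*c*l^2 + 15*c*l - 18*l^2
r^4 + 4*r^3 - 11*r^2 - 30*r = r*(r - 3)*(r + 2)*(r + 5)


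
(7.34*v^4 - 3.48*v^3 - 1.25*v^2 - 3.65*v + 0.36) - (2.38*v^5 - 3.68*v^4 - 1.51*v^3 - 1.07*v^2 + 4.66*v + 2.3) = -2.38*v^5 + 11.02*v^4 - 1.97*v^3 - 0.18*v^2 - 8.31*v - 1.94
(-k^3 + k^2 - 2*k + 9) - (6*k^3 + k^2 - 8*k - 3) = -7*k^3 + 6*k + 12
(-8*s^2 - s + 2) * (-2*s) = 16*s^3 + 2*s^2 - 4*s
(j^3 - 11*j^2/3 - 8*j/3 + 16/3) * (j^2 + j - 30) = j^5 - 8*j^4/3 - 109*j^3/3 + 338*j^2/3 + 256*j/3 - 160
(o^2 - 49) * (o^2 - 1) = o^4 - 50*o^2 + 49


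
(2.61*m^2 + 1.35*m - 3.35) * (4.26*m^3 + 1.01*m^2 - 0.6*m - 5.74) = 11.1186*m^5 + 8.3871*m^4 - 14.4735*m^3 - 19.1749*m^2 - 5.739*m + 19.229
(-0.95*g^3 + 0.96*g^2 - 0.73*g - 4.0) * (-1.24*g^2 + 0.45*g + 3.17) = 1.178*g^5 - 1.6179*g^4 - 1.6743*g^3 + 7.6747*g^2 - 4.1141*g - 12.68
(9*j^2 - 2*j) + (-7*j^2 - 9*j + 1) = 2*j^2 - 11*j + 1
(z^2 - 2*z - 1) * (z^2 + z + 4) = z^4 - z^3 + z^2 - 9*z - 4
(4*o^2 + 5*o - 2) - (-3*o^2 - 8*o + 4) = 7*o^2 + 13*o - 6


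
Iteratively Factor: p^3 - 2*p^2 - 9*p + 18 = (p - 3)*(p^2 + p - 6) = (p - 3)*(p - 2)*(p + 3)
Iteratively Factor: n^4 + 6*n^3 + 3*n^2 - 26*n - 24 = (n + 1)*(n^3 + 5*n^2 - 2*n - 24) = (n + 1)*(n + 3)*(n^2 + 2*n - 8) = (n - 2)*(n + 1)*(n + 3)*(n + 4)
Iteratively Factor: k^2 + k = (k + 1)*(k)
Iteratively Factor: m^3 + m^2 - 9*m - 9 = (m + 3)*(m^2 - 2*m - 3) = (m - 3)*(m + 3)*(m + 1)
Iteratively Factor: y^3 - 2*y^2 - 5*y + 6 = (y + 2)*(y^2 - 4*y + 3) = (y - 1)*(y + 2)*(y - 3)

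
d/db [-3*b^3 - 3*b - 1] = -9*b^2 - 3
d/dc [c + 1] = 1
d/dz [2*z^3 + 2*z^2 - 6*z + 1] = 6*z^2 + 4*z - 6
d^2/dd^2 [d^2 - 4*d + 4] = 2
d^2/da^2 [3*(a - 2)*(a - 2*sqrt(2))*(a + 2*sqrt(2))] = 18*a - 12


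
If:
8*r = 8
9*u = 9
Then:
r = 1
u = 1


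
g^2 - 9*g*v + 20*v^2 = (g - 5*v)*(g - 4*v)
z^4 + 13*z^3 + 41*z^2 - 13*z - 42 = (z - 1)*(z + 1)*(z + 6)*(z + 7)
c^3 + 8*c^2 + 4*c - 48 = (c - 2)*(c + 4)*(c + 6)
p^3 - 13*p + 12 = (p - 3)*(p - 1)*(p + 4)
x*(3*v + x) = 3*v*x + x^2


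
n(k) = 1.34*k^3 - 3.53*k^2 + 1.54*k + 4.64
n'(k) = 4.02*k^2 - 7.06*k + 1.54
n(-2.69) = -51.13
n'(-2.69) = 49.62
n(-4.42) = -186.84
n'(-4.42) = 111.28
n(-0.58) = 2.30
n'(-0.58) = 6.99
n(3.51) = 24.50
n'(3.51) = 26.29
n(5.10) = 98.43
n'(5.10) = 70.09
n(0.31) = 4.82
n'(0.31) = -0.26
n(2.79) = 10.56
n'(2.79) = 13.13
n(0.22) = 4.82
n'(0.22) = 0.18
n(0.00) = 4.64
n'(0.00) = 1.54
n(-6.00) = -421.12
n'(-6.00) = 188.62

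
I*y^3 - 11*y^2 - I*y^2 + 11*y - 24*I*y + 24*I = (y + 3*I)*(y + 8*I)*(I*y - I)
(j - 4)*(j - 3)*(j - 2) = j^3 - 9*j^2 + 26*j - 24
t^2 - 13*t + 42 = (t - 7)*(t - 6)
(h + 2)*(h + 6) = h^2 + 8*h + 12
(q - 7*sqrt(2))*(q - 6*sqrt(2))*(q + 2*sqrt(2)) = q^3 - 11*sqrt(2)*q^2 + 32*q + 168*sqrt(2)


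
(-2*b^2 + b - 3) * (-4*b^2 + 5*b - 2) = 8*b^4 - 14*b^3 + 21*b^2 - 17*b + 6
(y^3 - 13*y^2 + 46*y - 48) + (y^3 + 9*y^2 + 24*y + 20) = 2*y^3 - 4*y^2 + 70*y - 28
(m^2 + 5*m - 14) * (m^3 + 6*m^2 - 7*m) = m^5 + 11*m^4 + 9*m^3 - 119*m^2 + 98*m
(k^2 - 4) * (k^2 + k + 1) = k^4 + k^3 - 3*k^2 - 4*k - 4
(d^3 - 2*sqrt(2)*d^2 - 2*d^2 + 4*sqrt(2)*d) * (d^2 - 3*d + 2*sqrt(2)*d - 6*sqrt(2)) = d^5 - 5*d^4 - 2*d^3 + 40*d^2 - 48*d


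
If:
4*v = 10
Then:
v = 5/2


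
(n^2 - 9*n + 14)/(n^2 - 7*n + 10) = (n - 7)/(n - 5)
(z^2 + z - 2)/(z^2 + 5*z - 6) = (z + 2)/(z + 6)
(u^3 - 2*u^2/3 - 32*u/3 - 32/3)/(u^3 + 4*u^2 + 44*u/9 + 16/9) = 3*(u - 4)/(3*u + 2)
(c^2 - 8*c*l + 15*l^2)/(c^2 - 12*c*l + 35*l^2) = (c - 3*l)/(c - 7*l)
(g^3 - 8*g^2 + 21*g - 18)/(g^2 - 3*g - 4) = (-g^3 + 8*g^2 - 21*g + 18)/(-g^2 + 3*g + 4)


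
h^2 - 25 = (h - 5)*(h + 5)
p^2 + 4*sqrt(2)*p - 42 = (p - 3*sqrt(2))*(p + 7*sqrt(2))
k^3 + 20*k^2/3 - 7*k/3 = k*(k - 1/3)*(k + 7)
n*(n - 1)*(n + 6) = n^3 + 5*n^2 - 6*n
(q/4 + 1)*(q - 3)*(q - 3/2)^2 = q^4/4 - q^3/2 - 51*q^2/16 + 153*q/16 - 27/4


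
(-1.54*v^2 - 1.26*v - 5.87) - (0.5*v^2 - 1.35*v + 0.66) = -2.04*v^2 + 0.0900000000000001*v - 6.53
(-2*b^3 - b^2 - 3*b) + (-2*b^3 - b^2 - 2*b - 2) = -4*b^3 - 2*b^2 - 5*b - 2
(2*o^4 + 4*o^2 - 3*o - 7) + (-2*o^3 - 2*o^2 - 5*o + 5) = 2*o^4 - 2*o^3 + 2*o^2 - 8*o - 2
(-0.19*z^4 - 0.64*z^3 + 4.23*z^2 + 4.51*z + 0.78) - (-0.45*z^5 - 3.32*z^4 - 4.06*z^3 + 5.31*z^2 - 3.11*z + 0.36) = 0.45*z^5 + 3.13*z^4 + 3.42*z^3 - 1.08*z^2 + 7.62*z + 0.42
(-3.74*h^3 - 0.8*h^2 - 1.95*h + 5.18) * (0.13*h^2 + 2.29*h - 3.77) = -0.4862*h^5 - 8.6686*h^4 + 12.0143*h^3 - 0.7761*h^2 + 19.2137*h - 19.5286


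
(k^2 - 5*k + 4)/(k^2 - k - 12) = (k - 1)/(k + 3)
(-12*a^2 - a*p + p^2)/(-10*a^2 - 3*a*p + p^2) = (12*a^2 + a*p - p^2)/(10*a^2 + 3*a*p - p^2)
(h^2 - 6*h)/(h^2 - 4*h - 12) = h/(h + 2)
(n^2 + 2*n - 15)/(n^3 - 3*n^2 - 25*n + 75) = 1/(n - 5)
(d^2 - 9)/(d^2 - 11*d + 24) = (d + 3)/(d - 8)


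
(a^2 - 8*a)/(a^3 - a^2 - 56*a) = 1/(a + 7)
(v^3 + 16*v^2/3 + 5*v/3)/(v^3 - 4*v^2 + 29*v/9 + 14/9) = 3*v*(v + 5)/(3*v^2 - 13*v + 14)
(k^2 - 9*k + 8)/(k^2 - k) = (k - 8)/k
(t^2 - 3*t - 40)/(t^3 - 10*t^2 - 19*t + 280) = 1/(t - 7)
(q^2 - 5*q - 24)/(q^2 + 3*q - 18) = (q^2 - 5*q - 24)/(q^2 + 3*q - 18)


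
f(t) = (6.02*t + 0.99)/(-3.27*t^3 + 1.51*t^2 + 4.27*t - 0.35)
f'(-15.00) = -0.00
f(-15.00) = -0.01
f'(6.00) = 0.02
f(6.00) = -0.06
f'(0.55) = -0.34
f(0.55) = 2.25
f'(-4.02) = -0.05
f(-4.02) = -0.11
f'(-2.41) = -0.28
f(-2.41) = -0.31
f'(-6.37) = -0.01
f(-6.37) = -0.04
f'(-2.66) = -0.20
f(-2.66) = -0.25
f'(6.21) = 0.02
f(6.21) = -0.05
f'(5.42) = 0.03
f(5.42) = -0.07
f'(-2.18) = -0.41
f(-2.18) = -0.39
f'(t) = (6.02*t + 0.99)*(9.81*t^2 - 3.02*t - 4.27)/(-3.27*t^3 + 1.51*t^2 + 4.27*t - 0.35)^2 + 6.02/(-3.27*t^3 + 1.51*t^2 + 4.27*t - 0.35) = (39.3708*t^3 + 0.621700000000001*t^2 - 2.9898*t - 6.3343)/(10.6929*t^6 - 9.8754*t^5 - 25.6457*t^4 + 15.1844*t^3 + 17.1759*t^2 - 2.989*t + 0.1225)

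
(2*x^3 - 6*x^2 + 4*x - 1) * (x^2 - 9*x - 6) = 2*x^5 - 24*x^4 + 46*x^3 - x^2 - 15*x + 6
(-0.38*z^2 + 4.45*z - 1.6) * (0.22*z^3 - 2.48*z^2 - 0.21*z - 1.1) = -0.0836*z^5 + 1.9214*z^4 - 11.3082*z^3 + 3.4515*z^2 - 4.559*z + 1.76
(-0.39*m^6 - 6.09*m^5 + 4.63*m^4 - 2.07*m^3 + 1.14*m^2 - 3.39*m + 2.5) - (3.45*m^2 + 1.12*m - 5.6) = -0.39*m^6 - 6.09*m^5 + 4.63*m^4 - 2.07*m^3 - 2.31*m^2 - 4.51*m + 8.1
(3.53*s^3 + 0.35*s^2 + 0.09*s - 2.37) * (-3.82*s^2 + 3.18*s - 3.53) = -13.4846*s^5 + 9.8884*s^4 - 11.6917*s^3 + 8.1041*s^2 - 7.8543*s + 8.3661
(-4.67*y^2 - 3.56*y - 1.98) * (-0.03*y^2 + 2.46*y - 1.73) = 0.1401*y^4 - 11.3814*y^3 - 0.6191*y^2 + 1.288*y + 3.4254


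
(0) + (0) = 0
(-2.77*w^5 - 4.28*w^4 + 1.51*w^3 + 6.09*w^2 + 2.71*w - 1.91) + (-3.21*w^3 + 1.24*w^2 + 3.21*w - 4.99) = -2.77*w^5 - 4.28*w^4 - 1.7*w^3 + 7.33*w^2 + 5.92*w - 6.9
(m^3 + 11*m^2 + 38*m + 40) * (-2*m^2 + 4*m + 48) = -2*m^5 - 18*m^4 + 16*m^3 + 600*m^2 + 1984*m + 1920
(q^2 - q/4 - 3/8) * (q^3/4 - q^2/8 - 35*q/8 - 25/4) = q^5/4 - 3*q^4/16 - 71*q^3/16 - 327*q^2/64 + 205*q/64 + 75/32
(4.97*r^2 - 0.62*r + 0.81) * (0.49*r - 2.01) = 2.4353*r^3 - 10.2935*r^2 + 1.6431*r - 1.6281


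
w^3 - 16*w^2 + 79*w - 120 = (w - 8)*(w - 5)*(w - 3)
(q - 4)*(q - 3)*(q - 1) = q^3 - 8*q^2 + 19*q - 12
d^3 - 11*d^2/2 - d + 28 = (d - 4)*(d - 7/2)*(d + 2)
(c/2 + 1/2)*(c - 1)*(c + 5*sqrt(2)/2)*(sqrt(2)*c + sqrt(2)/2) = sqrt(2)*c^4/2 + sqrt(2)*c^3/4 + 5*c^3/2 - sqrt(2)*c^2/2 + 5*c^2/4 - 5*c/2 - sqrt(2)*c/4 - 5/4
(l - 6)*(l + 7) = l^2 + l - 42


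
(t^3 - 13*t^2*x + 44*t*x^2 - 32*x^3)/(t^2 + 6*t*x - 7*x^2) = (t^2 - 12*t*x + 32*x^2)/(t + 7*x)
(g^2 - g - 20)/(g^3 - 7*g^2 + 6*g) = (g^2 - g - 20)/(g*(g^2 - 7*g + 6))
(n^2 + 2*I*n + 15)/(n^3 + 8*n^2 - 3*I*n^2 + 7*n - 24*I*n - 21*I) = (n + 5*I)/(n^2 + 8*n + 7)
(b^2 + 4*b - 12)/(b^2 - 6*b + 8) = (b + 6)/(b - 4)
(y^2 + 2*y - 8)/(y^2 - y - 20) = (y - 2)/(y - 5)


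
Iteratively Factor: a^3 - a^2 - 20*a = (a + 4)*(a^2 - 5*a) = (a - 5)*(a + 4)*(a)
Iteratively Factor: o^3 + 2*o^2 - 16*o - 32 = (o + 2)*(o^2 - 16) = (o + 2)*(o + 4)*(o - 4)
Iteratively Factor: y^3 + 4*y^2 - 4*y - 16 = (y + 2)*(y^2 + 2*y - 8) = (y + 2)*(y + 4)*(y - 2)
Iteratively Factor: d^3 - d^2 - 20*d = (d + 4)*(d^2 - 5*d) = (d - 5)*(d + 4)*(d)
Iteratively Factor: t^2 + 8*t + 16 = (t + 4)*(t + 4)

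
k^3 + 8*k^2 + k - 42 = (k - 2)*(k + 3)*(k + 7)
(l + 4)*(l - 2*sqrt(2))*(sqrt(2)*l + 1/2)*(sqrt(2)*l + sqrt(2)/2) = 2*l^4 - 7*sqrt(2)*l^3/2 + 9*l^3 - 63*sqrt(2)*l^2/4 + 2*l^2 - 7*sqrt(2)*l - 9*l - 4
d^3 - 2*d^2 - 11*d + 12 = (d - 4)*(d - 1)*(d + 3)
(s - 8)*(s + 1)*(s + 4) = s^3 - 3*s^2 - 36*s - 32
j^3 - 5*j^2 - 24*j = j*(j - 8)*(j + 3)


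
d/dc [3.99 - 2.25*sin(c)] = -2.25*cos(c)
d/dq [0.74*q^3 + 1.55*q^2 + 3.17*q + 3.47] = 2.22*q^2 + 3.1*q + 3.17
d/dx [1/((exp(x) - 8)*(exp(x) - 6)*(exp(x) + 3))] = (-(exp(x) - 8)*(exp(x) - 6) - (exp(x) - 8)*(exp(x) + 3) - (exp(x) - 6)*(exp(x) + 3))*exp(x)/((exp(x) - 8)^2*(exp(x) - 6)^2*(exp(x) + 3)^2)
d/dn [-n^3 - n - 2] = -3*n^2 - 1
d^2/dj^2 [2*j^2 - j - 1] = 4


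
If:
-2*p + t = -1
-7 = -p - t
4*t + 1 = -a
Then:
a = -55/3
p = 8/3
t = 13/3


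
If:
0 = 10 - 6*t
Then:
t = 5/3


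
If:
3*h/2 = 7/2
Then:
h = 7/3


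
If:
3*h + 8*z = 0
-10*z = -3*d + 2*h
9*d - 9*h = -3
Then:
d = -7/57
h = 4/19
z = -3/38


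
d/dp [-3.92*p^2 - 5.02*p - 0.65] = -7.84*p - 5.02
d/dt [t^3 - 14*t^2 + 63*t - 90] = 3*t^2 - 28*t + 63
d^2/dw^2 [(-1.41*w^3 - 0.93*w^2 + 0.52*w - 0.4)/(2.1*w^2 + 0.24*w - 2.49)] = (-9.38437199999998*w^3 - 34.706124*w^2 - 37.347966*w - 15.139962)/(9.261*w^6 + 3.1752*w^5 - 32.57982*w^4 - 7.515936*w^3 + 38.630358*w^2 + 4.464072*w - 15.438249)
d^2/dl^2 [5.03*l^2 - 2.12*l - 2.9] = 10.0600000000000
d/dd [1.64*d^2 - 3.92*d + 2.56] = 3.28*d - 3.92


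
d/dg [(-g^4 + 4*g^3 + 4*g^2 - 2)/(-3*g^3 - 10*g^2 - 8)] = g*(3*g^5 + 20*g^4 - 28*g^3 + 32*g^2 - 114*g - 104)/(9*g^6 + 60*g^5 + 100*g^4 + 48*g^3 + 160*g^2 + 64)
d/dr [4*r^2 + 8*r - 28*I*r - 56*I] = 8*r + 8 - 28*I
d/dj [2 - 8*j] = -8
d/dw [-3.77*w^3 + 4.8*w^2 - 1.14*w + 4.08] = -11.31*w^2 + 9.6*w - 1.14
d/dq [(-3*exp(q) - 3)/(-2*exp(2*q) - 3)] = 3*(-4*(exp(q) + 1)*exp(q) + 2*exp(2*q) + 3)*exp(q)/(2*exp(2*q) + 3)^2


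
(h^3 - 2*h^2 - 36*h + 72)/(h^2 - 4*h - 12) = (h^2 + 4*h - 12)/(h + 2)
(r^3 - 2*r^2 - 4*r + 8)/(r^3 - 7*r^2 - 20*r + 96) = (r^3 - 2*r^2 - 4*r + 8)/(r^3 - 7*r^2 - 20*r + 96)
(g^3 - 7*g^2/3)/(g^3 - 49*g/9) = 3*g/(3*g + 7)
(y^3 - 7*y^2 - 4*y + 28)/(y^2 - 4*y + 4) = (y^2 - 5*y - 14)/(y - 2)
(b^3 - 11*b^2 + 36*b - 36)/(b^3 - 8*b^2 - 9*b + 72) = (b^2 - 8*b + 12)/(b^2 - 5*b - 24)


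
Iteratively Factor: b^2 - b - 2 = (b + 1)*(b - 2)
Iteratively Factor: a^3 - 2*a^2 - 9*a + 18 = (a - 3)*(a^2 + a - 6) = (a - 3)*(a - 2)*(a + 3)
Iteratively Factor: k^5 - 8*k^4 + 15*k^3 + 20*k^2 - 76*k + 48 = (k - 3)*(k^4 - 5*k^3 + 20*k - 16) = (k - 3)*(k - 2)*(k^3 - 3*k^2 - 6*k + 8) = (k - 3)*(k - 2)*(k - 1)*(k^2 - 2*k - 8) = (k - 4)*(k - 3)*(k - 2)*(k - 1)*(k + 2)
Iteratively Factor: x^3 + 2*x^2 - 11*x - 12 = (x + 4)*(x^2 - 2*x - 3) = (x - 3)*(x + 4)*(x + 1)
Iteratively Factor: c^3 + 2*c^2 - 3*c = (c + 3)*(c^2 - c) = c*(c + 3)*(c - 1)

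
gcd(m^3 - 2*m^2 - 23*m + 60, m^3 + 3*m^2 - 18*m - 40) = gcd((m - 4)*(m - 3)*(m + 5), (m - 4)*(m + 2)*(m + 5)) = m^2 + m - 20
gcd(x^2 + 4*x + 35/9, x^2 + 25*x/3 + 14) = x + 7/3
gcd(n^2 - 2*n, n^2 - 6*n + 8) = n - 2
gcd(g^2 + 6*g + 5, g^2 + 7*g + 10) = g + 5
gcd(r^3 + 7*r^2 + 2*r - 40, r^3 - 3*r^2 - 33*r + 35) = r + 5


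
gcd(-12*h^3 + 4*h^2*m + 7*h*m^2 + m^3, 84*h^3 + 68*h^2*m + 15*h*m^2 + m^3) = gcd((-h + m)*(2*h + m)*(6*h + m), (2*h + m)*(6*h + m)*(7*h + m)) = 12*h^2 + 8*h*m + m^2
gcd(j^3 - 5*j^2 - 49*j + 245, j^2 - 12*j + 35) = j^2 - 12*j + 35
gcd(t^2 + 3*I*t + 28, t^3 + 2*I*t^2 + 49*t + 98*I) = t + 7*I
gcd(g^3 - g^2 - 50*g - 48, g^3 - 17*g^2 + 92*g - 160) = g - 8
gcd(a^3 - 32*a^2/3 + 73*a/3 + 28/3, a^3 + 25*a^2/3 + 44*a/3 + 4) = a + 1/3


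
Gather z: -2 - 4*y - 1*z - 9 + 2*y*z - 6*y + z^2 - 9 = -10*y + z^2 + z*(2*y - 1) - 20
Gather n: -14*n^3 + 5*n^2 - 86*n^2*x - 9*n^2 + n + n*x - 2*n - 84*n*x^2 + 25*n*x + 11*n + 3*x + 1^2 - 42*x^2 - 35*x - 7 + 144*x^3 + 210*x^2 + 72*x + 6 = -14*n^3 + n^2*(-86*x - 4) + n*(-84*x^2 + 26*x + 10) + 144*x^3 + 168*x^2 + 40*x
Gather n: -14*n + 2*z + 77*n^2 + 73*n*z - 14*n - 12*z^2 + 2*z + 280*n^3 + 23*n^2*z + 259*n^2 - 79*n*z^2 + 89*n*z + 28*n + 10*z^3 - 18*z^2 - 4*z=280*n^3 + n^2*(23*z + 336) + n*(-79*z^2 + 162*z) + 10*z^3 - 30*z^2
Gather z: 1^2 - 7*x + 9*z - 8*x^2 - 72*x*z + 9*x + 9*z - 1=-8*x^2 + 2*x + z*(18 - 72*x)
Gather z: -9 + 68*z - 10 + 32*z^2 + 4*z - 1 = 32*z^2 + 72*z - 20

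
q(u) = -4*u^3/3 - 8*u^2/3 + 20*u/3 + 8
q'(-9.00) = -269.33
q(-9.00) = 704.00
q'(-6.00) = -105.33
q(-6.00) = 160.00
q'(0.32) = 4.55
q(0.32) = 9.82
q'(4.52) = -99.16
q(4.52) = -139.47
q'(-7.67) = -187.74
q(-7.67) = 401.61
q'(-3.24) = -18.04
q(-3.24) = 3.76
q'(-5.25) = -75.58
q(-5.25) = 92.44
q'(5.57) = -147.14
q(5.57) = -268.01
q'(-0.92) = 8.19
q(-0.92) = 0.65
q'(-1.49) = 5.73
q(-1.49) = -3.44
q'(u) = -4*u^2 - 16*u/3 + 20/3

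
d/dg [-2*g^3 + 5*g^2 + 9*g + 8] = -6*g^2 + 10*g + 9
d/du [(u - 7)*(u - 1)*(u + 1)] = 3*u^2 - 14*u - 1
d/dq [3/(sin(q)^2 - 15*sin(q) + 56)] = 3*(15 - 2*sin(q))*cos(q)/(sin(q)^2 - 15*sin(q) + 56)^2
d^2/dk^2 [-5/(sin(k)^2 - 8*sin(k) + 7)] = 10*(2*sin(k)^3 - 10*sin(k)^2 + 5*sin(k) + 57)/((sin(k) - 7)^3*(sin(k) - 1)^2)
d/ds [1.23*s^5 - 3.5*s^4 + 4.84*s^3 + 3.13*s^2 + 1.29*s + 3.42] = 6.15*s^4 - 14.0*s^3 + 14.52*s^2 + 6.26*s + 1.29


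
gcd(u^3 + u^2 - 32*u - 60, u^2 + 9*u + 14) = u + 2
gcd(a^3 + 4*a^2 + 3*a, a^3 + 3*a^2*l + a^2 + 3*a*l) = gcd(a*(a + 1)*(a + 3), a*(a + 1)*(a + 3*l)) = a^2 + a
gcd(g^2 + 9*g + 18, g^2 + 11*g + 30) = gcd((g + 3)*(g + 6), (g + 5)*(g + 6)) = g + 6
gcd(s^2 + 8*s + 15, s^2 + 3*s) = s + 3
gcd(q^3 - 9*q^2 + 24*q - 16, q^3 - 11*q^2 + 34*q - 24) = q^2 - 5*q + 4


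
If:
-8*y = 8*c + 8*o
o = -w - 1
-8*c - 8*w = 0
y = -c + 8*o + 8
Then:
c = 1/9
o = -8/9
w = -1/9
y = 7/9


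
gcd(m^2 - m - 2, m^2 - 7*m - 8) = m + 1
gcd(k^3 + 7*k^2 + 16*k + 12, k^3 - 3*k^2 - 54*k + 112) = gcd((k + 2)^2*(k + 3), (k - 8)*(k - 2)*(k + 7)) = 1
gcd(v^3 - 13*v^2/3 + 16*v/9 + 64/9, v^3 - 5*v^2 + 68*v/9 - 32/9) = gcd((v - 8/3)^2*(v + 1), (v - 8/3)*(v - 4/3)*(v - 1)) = v - 8/3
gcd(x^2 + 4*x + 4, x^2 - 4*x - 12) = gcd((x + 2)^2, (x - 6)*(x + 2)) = x + 2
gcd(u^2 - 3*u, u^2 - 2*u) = u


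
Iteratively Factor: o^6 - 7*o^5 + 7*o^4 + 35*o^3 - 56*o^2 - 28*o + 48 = (o - 2)*(o^5 - 5*o^4 - 3*o^3 + 29*o^2 + 2*o - 24) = (o - 2)*(o - 1)*(o^4 - 4*o^3 - 7*o^2 + 22*o + 24) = (o - 4)*(o - 2)*(o - 1)*(o^3 - 7*o - 6) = (o - 4)*(o - 2)*(o - 1)*(o + 2)*(o^2 - 2*o - 3) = (o - 4)*(o - 3)*(o - 2)*(o - 1)*(o + 2)*(o + 1)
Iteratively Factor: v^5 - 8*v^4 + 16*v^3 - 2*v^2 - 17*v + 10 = (v - 2)*(v^4 - 6*v^3 + 4*v^2 + 6*v - 5) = (v - 5)*(v - 2)*(v^3 - v^2 - v + 1) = (v - 5)*(v - 2)*(v - 1)*(v^2 - 1) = (v - 5)*(v - 2)*(v - 1)^2*(v + 1)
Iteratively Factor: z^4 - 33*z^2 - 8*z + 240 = (z - 5)*(z^3 + 5*z^2 - 8*z - 48) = (z - 5)*(z - 3)*(z^2 + 8*z + 16) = (z - 5)*(z - 3)*(z + 4)*(z + 4)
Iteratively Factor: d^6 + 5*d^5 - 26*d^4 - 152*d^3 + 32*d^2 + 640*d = (d)*(d^5 + 5*d^4 - 26*d^3 - 152*d^2 + 32*d + 640) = d*(d - 5)*(d^4 + 10*d^3 + 24*d^2 - 32*d - 128) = d*(d - 5)*(d + 4)*(d^3 + 6*d^2 - 32) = d*(d - 5)*(d - 2)*(d + 4)*(d^2 + 8*d + 16) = d*(d - 5)*(d - 2)*(d + 4)^2*(d + 4)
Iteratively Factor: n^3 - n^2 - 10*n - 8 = (n - 4)*(n^2 + 3*n + 2) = (n - 4)*(n + 1)*(n + 2)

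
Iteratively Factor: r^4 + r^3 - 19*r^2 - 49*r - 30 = (r - 5)*(r^3 + 6*r^2 + 11*r + 6) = (r - 5)*(r + 3)*(r^2 + 3*r + 2) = (r - 5)*(r + 2)*(r + 3)*(r + 1)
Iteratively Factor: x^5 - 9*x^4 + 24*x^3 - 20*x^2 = (x - 2)*(x^4 - 7*x^3 + 10*x^2) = (x - 2)^2*(x^3 - 5*x^2) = x*(x - 2)^2*(x^2 - 5*x) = x*(x - 5)*(x - 2)^2*(x)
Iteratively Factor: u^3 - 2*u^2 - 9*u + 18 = (u + 3)*(u^2 - 5*u + 6) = (u - 2)*(u + 3)*(u - 3)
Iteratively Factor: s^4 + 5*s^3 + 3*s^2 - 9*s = (s + 3)*(s^3 + 2*s^2 - 3*s) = (s + 3)^2*(s^2 - s) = s*(s + 3)^2*(s - 1)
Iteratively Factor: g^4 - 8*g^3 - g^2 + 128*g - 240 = (g + 4)*(g^3 - 12*g^2 + 47*g - 60) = (g - 4)*(g + 4)*(g^2 - 8*g + 15) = (g - 4)*(g - 3)*(g + 4)*(g - 5)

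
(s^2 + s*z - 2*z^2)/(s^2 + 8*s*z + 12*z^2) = (s - z)/(s + 6*z)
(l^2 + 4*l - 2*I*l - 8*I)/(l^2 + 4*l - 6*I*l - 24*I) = (l - 2*I)/(l - 6*I)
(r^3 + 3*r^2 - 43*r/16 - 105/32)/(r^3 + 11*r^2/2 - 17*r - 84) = (r^2 - r/2 - 15/16)/(r^2 + 2*r - 24)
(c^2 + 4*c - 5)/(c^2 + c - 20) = (c - 1)/(c - 4)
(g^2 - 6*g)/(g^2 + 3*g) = (g - 6)/(g + 3)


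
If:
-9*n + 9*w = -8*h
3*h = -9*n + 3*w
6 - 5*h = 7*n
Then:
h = -108/29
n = 102/29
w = 198/29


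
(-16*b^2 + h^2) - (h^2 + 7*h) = -16*b^2 - 7*h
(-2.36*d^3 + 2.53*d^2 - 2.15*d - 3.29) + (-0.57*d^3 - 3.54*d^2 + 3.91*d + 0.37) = -2.93*d^3 - 1.01*d^2 + 1.76*d - 2.92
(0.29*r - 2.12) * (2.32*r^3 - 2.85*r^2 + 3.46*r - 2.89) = 0.6728*r^4 - 5.7449*r^3 + 7.0454*r^2 - 8.1733*r + 6.1268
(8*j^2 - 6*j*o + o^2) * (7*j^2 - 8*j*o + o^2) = 56*j^4 - 106*j^3*o + 63*j^2*o^2 - 14*j*o^3 + o^4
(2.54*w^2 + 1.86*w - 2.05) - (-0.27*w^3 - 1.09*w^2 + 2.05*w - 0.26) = 0.27*w^3 + 3.63*w^2 - 0.19*w - 1.79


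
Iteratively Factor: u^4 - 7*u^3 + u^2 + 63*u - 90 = (u + 3)*(u^3 - 10*u^2 + 31*u - 30) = (u - 3)*(u + 3)*(u^2 - 7*u + 10) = (u - 5)*(u - 3)*(u + 3)*(u - 2)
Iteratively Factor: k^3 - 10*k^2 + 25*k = (k)*(k^2 - 10*k + 25) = k*(k - 5)*(k - 5)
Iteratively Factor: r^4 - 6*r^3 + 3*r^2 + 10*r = (r + 1)*(r^3 - 7*r^2 + 10*r) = (r - 2)*(r + 1)*(r^2 - 5*r) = (r - 5)*(r - 2)*(r + 1)*(r)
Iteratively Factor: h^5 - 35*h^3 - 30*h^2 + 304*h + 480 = (h + 4)*(h^4 - 4*h^3 - 19*h^2 + 46*h + 120) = (h - 5)*(h + 4)*(h^3 + h^2 - 14*h - 24) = (h - 5)*(h + 2)*(h + 4)*(h^2 - h - 12) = (h - 5)*(h - 4)*(h + 2)*(h + 4)*(h + 3)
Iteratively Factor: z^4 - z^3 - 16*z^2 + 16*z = (z - 1)*(z^3 - 16*z) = (z - 4)*(z - 1)*(z^2 + 4*z) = z*(z - 4)*(z - 1)*(z + 4)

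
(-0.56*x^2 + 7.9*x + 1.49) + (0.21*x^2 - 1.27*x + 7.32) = -0.35*x^2 + 6.63*x + 8.81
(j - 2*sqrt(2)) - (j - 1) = 1 - 2*sqrt(2)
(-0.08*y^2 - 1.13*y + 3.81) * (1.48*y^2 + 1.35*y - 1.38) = -0.1184*y^4 - 1.7804*y^3 + 4.2237*y^2 + 6.7029*y - 5.2578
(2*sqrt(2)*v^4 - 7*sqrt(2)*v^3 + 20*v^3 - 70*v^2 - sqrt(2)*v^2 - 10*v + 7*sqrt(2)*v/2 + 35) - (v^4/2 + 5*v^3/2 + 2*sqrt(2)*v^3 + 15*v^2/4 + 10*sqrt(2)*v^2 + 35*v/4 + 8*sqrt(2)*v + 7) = -v^4/2 + 2*sqrt(2)*v^4 - 9*sqrt(2)*v^3 + 35*v^3/2 - 295*v^2/4 - 11*sqrt(2)*v^2 - 75*v/4 - 9*sqrt(2)*v/2 + 28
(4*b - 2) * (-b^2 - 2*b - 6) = -4*b^3 - 6*b^2 - 20*b + 12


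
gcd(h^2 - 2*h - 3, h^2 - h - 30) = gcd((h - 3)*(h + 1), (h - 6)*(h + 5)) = 1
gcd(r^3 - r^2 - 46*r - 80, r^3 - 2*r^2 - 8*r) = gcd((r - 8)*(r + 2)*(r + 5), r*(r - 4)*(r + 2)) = r + 2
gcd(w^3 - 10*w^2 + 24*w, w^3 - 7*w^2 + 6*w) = w^2 - 6*w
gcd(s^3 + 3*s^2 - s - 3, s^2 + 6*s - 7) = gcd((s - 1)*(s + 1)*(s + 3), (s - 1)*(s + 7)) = s - 1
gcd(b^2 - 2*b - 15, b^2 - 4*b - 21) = b + 3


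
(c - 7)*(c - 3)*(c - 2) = c^3 - 12*c^2 + 41*c - 42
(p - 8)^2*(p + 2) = p^3 - 14*p^2 + 32*p + 128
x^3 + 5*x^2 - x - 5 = (x - 1)*(x + 1)*(x + 5)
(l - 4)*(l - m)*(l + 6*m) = l^3 + 5*l^2*m - 4*l^2 - 6*l*m^2 - 20*l*m + 24*m^2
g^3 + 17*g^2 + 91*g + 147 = (g + 3)*(g + 7)^2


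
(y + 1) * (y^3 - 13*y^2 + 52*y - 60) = y^4 - 12*y^3 + 39*y^2 - 8*y - 60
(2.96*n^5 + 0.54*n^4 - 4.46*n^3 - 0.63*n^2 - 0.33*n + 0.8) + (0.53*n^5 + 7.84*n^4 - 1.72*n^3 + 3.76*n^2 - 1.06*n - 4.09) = 3.49*n^5 + 8.38*n^4 - 6.18*n^3 + 3.13*n^2 - 1.39*n - 3.29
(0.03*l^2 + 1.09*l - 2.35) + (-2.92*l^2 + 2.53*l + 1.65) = -2.89*l^2 + 3.62*l - 0.7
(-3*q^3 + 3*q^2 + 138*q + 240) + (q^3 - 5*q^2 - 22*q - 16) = -2*q^3 - 2*q^2 + 116*q + 224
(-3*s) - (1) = -3*s - 1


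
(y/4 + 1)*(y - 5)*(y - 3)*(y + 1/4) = y^4/4 - 15*y^3/16 - 9*y^2/2 + 223*y/16 + 15/4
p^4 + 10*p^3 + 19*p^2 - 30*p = p*(p - 1)*(p + 5)*(p + 6)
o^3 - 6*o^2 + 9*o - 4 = (o - 4)*(o - 1)^2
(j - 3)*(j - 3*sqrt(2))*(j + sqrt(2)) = j^3 - 3*j^2 - 2*sqrt(2)*j^2 - 6*j + 6*sqrt(2)*j + 18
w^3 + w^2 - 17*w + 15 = (w - 3)*(w - 1)*(w + 5)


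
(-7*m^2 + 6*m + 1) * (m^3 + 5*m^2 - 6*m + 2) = -7*m^5 - 29*m^4 + 73*m^3 - 45*m^2 + 6*m + 2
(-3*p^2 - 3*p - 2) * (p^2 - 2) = -3*p^4 - 3*p^3 + 4*p^2 + 6*p + 4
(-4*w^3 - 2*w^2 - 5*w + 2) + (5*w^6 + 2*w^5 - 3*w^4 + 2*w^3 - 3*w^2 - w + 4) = 5*w^6 + 2*w^5 - 3*w^4 - 2*w^3 - 5*w^2 - 6*w + 6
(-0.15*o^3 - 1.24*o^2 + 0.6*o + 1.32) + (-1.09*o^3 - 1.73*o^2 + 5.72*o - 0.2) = -1.24*o^3 - 2.97*o^2 + 6.32*o + 1.12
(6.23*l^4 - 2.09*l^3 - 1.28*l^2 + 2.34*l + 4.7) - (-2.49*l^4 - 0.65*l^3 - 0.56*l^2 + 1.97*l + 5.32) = 8.72*l^4 - 1.44*l^3 - 0.72*l^2 + 0.37*l - 0.62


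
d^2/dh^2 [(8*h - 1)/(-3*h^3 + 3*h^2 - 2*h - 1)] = 2*(-216*h^5 + 270*h^4 - 96*h^3 + 189*h^2 - 99*h + 23)/(27*h^9 - 81*h^8 + 135*h^7 - 108*h^6 + 36*h^5 + 27*h^4 - 19*h^3 + 3*h^2 + 6*h + 1)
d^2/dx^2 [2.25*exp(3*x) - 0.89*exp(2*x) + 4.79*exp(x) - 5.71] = (20.25*exp(2*x) - 3.56*exp(x) + 4.79)*exp(x)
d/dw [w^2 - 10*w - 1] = 2*w - 10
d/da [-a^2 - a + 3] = -2*a - 1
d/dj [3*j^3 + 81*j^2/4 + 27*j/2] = 9*j^2 + 81*j/2 + 27/2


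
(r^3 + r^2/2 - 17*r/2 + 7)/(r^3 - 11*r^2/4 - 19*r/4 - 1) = 2*(-2*r^3 - r^2 + 17*r - 14)/(-4*r^3 + 11*r^2 + 19*r + 4)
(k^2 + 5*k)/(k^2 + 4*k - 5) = k/(k - 1)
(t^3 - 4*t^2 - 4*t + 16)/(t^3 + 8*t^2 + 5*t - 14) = (t^2 - 6*t + 8)/(t^2 + 6*t - 7)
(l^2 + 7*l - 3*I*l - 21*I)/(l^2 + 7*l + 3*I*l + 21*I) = (l - 3*I)/(l + 3*I)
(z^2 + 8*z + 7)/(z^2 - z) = (z^2 + 8*z + 7)/(z*(z - 1))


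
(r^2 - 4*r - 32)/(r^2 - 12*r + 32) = (r + 4)/(r - 4)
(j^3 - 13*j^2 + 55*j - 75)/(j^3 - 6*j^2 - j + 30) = (j - 5)/(j + 2)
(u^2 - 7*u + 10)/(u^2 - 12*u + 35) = (u - 2)/(u - 7)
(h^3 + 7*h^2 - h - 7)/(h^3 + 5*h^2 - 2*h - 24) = (h^3 + 7*h^2 - h - 7)/(h^3 + 5*h^2 - 2*h - 24)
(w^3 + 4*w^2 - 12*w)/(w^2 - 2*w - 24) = w*(-w^2 - 4*w + 12)/(-w^2 + 2*w + 24)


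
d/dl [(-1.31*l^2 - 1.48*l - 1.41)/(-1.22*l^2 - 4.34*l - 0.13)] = (3.8798*l^2 - 3.0998*l - 5.927)/(1.4884*l^4 + 10.5896*l^3 + 19.1528*l^2 + 1.1284*l + 0.0169)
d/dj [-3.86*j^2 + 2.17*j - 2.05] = 2.17 - 7.72*j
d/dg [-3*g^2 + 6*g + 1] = 6 - 6*g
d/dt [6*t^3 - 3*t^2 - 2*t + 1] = 18*t^2 - 6*t - 2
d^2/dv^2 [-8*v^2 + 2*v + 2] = -16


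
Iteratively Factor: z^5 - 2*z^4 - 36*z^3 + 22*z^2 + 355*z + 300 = (z + 3)*(z^4 - 5*z^3 - 21*z^2 + 85*z + 100) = (z + 3)*(z + 4)*(z^3 - 9*z^2 + 15*z + 25) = (z - 5)*(z + 3)*(z + 4)*(z^2 - 4*z - 5) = (z - 5)^2*(z + 3)*(z + 4)*(z + 1)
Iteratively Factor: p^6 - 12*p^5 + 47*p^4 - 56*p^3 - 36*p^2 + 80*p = (p - 4)*(p^5 - 8*p^4 + 15*p^3 + 4*p^2 - 20*p) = (p - 4)*(p + 1)*(p^4 - 9*p^3 + 24*p^2 - 20*p) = (p - 4)*(p - 2)*(p + 1)*(p^3 - 7*p^2 + 10*p) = (p - 5)*(p - 4)*(p - 2)*(p + 1)*(p^2 - 2*p) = p*(p - 5)*(p - 4)*(p - 2)*(p + 1)*(p - 2)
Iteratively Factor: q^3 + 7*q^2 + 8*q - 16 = (q - 1)*(q^2 + 8*q + 16) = (q - 1)*(q + 4)*(q + 4)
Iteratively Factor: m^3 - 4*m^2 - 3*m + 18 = (m + 2)*(m^2 - 6*m + 9) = (m - 3)*(m + 2)*(m - 3)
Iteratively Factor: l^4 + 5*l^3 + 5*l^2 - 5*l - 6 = (l + 2)*(l^3 + 3*l^2 - l - 3) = (l + 1)*(l + 2)*(l^2 + 2*l - 3) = (l - 1)*(l + 1)*(l + 2)*(l + 3)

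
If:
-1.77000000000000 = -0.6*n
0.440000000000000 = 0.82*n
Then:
No Solution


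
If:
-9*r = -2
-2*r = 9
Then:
No Solution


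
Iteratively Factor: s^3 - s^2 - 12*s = (s - 4)*(s^2 + 3*s) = (s - 4)*(s + 3)*(s)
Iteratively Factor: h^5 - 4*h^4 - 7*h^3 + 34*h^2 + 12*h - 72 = (h + 2)*(h^4 - 6*h^3 + 5*h^2 + 24*h - 36) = (h + 2)^2*(h^3 - 8*h^2 + 21*h - 18) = (h - 3)*(h + 2)^2*(h^2 - 5*h + 6) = (h - 3)*(h - 2)*(h + 2)^2*(h - 3)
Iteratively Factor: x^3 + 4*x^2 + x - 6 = (x - 1)*(x^2 + 5*x + 6) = (x - 1)*(x + 2)*(x + 3)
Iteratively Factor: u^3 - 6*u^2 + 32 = (u - 4)*(u^2 - 2*u - 8) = (u - 4)^2*(u + 2)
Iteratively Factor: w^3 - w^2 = (w)*(w^2 - w) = w*(w - 1)*(w)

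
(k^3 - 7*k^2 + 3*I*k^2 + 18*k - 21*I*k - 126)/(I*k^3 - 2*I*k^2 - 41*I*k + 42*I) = (-I*k^2 + 3*k - 18*I)/(k^2 + 5*k - 6)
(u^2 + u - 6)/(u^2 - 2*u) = (u + 3)/u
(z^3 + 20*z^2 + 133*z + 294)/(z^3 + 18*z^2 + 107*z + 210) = (z + 7)/(z + 5)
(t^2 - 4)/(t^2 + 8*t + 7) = (t^2 - 4)/(t^2 + 8*t + 7)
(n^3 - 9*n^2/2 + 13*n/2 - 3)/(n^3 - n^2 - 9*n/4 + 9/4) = 2*(n - 2)/(2*n + 3)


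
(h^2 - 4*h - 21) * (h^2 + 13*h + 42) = h^4 + 9*h^3 - 31*h^2 - 441*h - 882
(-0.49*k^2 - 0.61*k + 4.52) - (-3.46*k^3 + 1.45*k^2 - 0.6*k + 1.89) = 3.46*k^3 - 1.94*k^2 - 0.01*k + 2.63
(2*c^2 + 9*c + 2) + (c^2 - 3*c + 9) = 3*c^2 + 6*c + 11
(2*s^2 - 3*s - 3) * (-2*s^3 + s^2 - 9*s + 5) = -4*s^5 + 8*s^4 - 15*s^3 + 34*s^2 + 12*s - 15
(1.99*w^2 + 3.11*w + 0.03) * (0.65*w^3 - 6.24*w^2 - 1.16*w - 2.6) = 1.2935*w^5 - 10.3961*w^4 - 21.6953*w^3 - 8.9688*w^2 - 8.1208*w - 0.078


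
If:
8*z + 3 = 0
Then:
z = -3/8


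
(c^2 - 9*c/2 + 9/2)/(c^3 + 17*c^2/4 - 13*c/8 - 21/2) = 4*(c - 3)/(4*c^2 + 23*c + 28)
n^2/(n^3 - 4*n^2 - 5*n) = n/(n^2 - 4*n - 5)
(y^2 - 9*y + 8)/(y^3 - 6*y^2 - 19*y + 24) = 1/(y + 3)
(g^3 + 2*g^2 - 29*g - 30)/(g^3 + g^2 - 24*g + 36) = (g^2 - 4*g - 5)/(g^2 - 5*g + 6)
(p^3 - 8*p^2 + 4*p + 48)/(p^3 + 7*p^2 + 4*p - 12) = (p^2 - 10*p + 24)/(p^2 + 5*p - 6)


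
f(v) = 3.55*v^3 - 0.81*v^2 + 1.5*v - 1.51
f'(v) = 10.65*v^2 - 1.62*v + 1.5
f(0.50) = -0.52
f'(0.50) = 3.35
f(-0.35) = -2.29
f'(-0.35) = 3.37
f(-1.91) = -32.07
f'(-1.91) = 43.45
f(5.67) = 628.06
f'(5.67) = 334.70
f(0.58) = -0.22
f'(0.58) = 4.14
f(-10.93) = -4750.09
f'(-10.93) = 1291.51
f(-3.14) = -124.11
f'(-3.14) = 111.59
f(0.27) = -1.09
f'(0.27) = 1.84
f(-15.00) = -12187.51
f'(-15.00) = 2422.05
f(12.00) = 6034.25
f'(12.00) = 1515.66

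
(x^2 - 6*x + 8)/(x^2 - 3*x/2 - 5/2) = 2*(-x^2 + 6*x - 8)/(-2*x^2 + 3*x + 5)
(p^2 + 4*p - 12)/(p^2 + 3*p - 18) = (p - 2)/(p - 3)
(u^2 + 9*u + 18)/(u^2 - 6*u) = (u^2 + 9*u + 18)/(u*(u - 6))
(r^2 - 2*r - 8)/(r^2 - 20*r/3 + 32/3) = 3*(r + 2)/(3*r - 8)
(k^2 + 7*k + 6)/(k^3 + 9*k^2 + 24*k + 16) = (k + 6)/(k^2 + 8*k + 16)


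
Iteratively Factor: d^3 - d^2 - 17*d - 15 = (d - 5)*(d^2 + 4*d + 3) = (d - 5)*(d + 3)*(d + 1)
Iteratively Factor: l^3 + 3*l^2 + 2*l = (l + 1)*(l^2 + 2*l) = (l + 1)*(l + 2)*(l)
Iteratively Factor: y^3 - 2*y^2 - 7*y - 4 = (y + 1)*(y^2 - 3*y - 4) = (y - 4)*(y + 1)*(y + 1)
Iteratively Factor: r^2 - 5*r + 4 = (r - 1)*(r - 4)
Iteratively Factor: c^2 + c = (c)*(c + 1)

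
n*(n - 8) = n^2 - 8*n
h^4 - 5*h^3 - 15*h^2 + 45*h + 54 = (h - 6)*(h - 3)*(h + 1)*(h + 3)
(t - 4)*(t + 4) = t^2 - 16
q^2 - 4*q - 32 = (q - 8)*(q + 4)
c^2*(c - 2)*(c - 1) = c^4 - 3*c^3 + 2*c^2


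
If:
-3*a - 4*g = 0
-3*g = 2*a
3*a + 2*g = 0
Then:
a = 0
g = 0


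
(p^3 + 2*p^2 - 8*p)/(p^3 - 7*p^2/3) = 3*(p^2 + 2*p - 8)/(p*(3*p - 7))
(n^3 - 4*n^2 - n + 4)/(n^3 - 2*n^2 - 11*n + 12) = (n + 1)/(n + 3)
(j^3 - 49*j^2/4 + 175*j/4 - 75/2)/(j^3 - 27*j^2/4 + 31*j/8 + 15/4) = 2*(j - 5)/(2*j + 1)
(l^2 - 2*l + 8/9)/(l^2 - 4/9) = (3*l - 4)/(3*l + 2)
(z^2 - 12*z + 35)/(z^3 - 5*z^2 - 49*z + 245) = 1/(z + 7)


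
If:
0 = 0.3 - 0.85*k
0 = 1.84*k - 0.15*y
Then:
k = 0.35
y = 4.33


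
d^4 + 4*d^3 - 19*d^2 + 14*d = d*(d - 2)*(d - 1)*(d + 7)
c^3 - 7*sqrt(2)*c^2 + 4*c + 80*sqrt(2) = (c - 5*sqrt(2))*(c - 4*sqrt(2))*(c + 2*sqrt(2))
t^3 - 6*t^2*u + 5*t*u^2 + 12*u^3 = (t - 4*u)*(t - 3*u)*(t + u)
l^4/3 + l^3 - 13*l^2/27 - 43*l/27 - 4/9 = (l/3 + 1)*(l - 4/3)*(l + 1/3)*(l + 1)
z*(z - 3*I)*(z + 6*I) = z^3 + 3*I*z^2 + 18*z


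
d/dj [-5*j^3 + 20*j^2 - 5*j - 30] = -15*j^2 + 40*j - 5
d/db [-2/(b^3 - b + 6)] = 2*(3*b^2 - 1)/(b^3 - b + 6)^2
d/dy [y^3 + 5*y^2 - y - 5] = 3*y^2 + 10*y - 1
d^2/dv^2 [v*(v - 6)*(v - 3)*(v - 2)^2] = 20*v^3 - 156*v^2 + 348*v - 216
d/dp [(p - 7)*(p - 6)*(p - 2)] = 3*p^2 - 30*p + 68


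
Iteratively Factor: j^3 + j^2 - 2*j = (j - 1)*(j^2 + 2*j) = j*(j - 1)*(j + 2)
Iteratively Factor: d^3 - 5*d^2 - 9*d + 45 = (d + 3)*(d^2 - 8*d + 15) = (d - 3)*(d + 3)*(d - 5)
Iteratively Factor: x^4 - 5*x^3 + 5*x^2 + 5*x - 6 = (x - 3)*(x^3 - 2*x^2 - x + 2) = (x - 3)*(x - 1)*(x^2 - x - 2) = (x - 3)*(x - 1)*(x + 1)*(x - 2)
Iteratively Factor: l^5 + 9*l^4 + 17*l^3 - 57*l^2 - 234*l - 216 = (l + 2)*(l^4 + 7*l^3 + 3*l^2 - 63*l - 108) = (l + 2)*(l + 4)*(l^3 + 3*l^2 - 9*l - 27) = (l - 3)*(l + 2)*(l + 4)*(l^2 + 6*l + 9) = (l - 3)*(l + 2)*(l + 3)*(l + 4)*(l + 3)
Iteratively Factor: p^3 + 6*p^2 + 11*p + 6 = (p + 3)*(p^2 + 3*p + 2) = (p + 1)*(p + 3)*(p + 2)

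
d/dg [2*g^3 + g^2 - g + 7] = 6*g^2 + 2*g - 1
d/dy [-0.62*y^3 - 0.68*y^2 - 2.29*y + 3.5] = -1.86*y^2 - 1.36*y - 2.29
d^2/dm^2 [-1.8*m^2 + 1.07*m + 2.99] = -3.60000000000000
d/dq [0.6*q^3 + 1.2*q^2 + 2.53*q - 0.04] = 1.8*q^2 + 2.4*q + 2.53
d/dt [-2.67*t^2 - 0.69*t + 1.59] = -5.34*t - 0.69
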